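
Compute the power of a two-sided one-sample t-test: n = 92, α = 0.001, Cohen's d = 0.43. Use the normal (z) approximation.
Power ≈ 0.80

Power calculation (one-sample t-test, normal approximation):
z_β = d · √n - z_{α/2}
z_β = 0.43 · √92 - 3.291
z_β = 0.43 · 9.592 - 3.291
z_β = 0.834

Power = Φ(z_β) = Φ(0.834) ≈ 0.798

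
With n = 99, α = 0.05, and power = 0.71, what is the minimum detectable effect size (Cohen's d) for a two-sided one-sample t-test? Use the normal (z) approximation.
d ≈ 0.25

Minimum detectable effect (one-sample t-test, normal approximation):
d = (z_{α/2} + z_β) / √n
d = (1.960 + 0.553) / √99
d = 2.513 / 9.950
d ≈ 0.25

By Cohen's convention (0.2 small / 0.5 medium / 0.8 large): small effect.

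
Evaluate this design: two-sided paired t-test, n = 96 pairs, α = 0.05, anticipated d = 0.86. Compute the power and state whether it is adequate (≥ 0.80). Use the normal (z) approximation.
Power ≈ 1.00; the study is adequately powered (power ≥ 0.80)

Power calculation (paired t-test, normal approximation):
z_β = d · √n - z_{α/2}
z_β = 0.86 · √96 - 1.960
z_β = 0.86 · 9.798 - 1.960
z_β = 6.466

Power = Φ(z_β) = Φ(6.466) ≈ 1.000

Effect size d = 0.86 is large by Cohen's convention (0.2/0.5/0.8).

Threshold: power ≥ 0.80 is conventionally adequate.
Power ≈ 1.00 → the study is adequately powered (power ≥ 0.80).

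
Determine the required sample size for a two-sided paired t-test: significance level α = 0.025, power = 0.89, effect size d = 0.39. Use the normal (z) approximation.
n = 80 pairs

Sample size formula (paired t-test, normal approximation):
n = ((z_{α/2} + z_β) / d)²

z_{α/2} = 2.241 (for α = 0.025, two-sided)
z_β = 1.227 (for power = 0.89)
d = 0.39

n = ((2.241 + 1.227) / 0.39)²
n = (8.892)²
n ≈ 79.07
Round up to the next whole number: n = 80 pairs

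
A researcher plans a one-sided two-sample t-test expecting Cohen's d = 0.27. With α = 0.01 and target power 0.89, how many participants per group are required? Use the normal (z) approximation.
n = 347 per group

Sample size formula (two-sample t-test, normal approximation):
n = 2 · ((z_α + z_β) / d)²

z_α = 2.326 (for α = 0.01, one-sided)
z_β = 1.227 (for power = 0.89)
d = 0.27

n = 2 · ((2.326 + 1.227) / 0.27)²
n = 2 · (13.159)²
n ≈ 346.32
Round up to the next whole number: n = 347 per group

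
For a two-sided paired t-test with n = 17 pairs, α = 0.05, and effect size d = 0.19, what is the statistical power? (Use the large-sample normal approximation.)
Power ≈ 0.12

Power calculation (paired t-test, normal approximation):
z_β = d · √n - z_{α/2}
z_β = 0.19 · √17 - 1.960
z_β = 0.19 · 4.123 - 1.960
z_β = -1.177

Power = Φ(z_β) = Φ(-1.177) ≈ 0.120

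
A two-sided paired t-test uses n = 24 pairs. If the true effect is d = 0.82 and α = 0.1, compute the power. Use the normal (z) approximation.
Power ≈ 0.99

Power calculation (paired t-test, normal approximation):
z_β = d · √n - z_{α/2}
z_β = 0.82 · √24 - 1.645
z_β = 0.82 · 4.899 - 1.645
z_β = 2.372

Power = Φ(z_β) = Φ(2.372) ≈ 0.991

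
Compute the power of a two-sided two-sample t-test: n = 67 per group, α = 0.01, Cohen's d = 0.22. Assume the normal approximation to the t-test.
Power ≈ 0.10

Power calculation (two-sample t-test, normal approximation):
z_β = d · √(n/2) - z_{α/2}
z_β = 0.22 · √(67/2) - 2.576
z_β = 0.22 · 5.788 - 2.576
z_β = -1.302

Power = Φ(z_β) = Φ(-1.302) ≈ 0.096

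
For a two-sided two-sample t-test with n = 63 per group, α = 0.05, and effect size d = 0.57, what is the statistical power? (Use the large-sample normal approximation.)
Power ≈ 0.89

Power calculation (two-sample t-test, normal approximation):
z_β = d · √(n/2) - z_{α/2}
z_β = 0.57 · √(63/2) - 1.960
z_β = 0.57 · 5.612 - 1.960
z_β = 1.239

Power = Φ(z_β) = Φ(1.239) ≈ 0.892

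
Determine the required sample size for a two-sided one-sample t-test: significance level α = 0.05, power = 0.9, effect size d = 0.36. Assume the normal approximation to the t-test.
n = 82

Sample size formula (one-sample t-test, normal approximation):
n = ((z_{α/2} + z_β) / d)²

z_{α/2} = 1.960 (for α = 0.05, two-sided)
z_β = 1.282 (for power = 0.9)
d = 0.36

n = ((1.960 + 1.282) / 0.36)²
n = (9.006)²
n ≈ 81.11
Round up to the next whole number: n = 82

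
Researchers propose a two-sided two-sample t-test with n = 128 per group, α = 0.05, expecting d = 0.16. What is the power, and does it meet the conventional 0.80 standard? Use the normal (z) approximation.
Power ≈ 0.25; the study is underpowered (power < 0.80)

Power calculation (two-sample t-test, normal approximation):
z_β = d · √(n/2) - z_{α/2}
z_β = 0.16 · √(128/2) - 1.960
z_β = 0.16 · 8.000 - 1.960
z_β = -0.680

Power = Φ(z_β) = Φ(-0.680) ≈ 0.248

Effect size d = 0.16 is very small by Cohen's convention (0.2/0.5/0.8).

Threshold: power ≥ 0.80 is conventionally adequate.
Power ≈ 0.25 → the study is underpowered (power < 0.80).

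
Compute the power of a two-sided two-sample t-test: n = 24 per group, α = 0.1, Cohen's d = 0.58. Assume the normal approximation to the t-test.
Power ≈ 0.64

Power calculation (two-sample t-test, normal approximation):
z_β = d · √(n/2) - z_{α/2}
z_β = 0.58 · √(24/2) - 1.645
z_β = 0.58 · 3.464 - 1.645
z_β = 0.364

Power = Φ(z_β) = Φ(0.364) ≈ 0.642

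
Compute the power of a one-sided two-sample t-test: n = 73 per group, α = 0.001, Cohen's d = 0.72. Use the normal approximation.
Power ≈ 0.90

Power calculation (two-sample t-test, normal approximation):
z_β = d · √(n/2) - z_α
z_β = 0.72 · √(73/2) - 3.090
z_β = 0.72 · 6.042 - 3.090
z_β = 1.260

Power = Φ(z_β) = Φ(1.260) ≈ 0.896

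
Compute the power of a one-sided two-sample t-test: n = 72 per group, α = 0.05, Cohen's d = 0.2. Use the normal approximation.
Power ≈ 0.33

Power calculation (two-sample t-test, normal approximation):
z_β = d · √(n/2) - z_α
z_β = 0.2 · √(72/2) - 1.645
z_β = 0.2 · 6.000 - 1.645
z_β = -0.445

Power = Φ(z_β) = Φ(-0.445) ≈ 0.328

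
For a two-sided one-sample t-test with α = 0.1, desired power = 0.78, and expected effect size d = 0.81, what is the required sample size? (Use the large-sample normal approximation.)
n = 9

Sample size formula (one-sample t-test, normal approximation):
n = ((z_{α/2} + z_β) / d)²

z_{α/2} = 1.645 (for α = 0.1, two-sided)
z_β = 0.772 (for power = 0.78)
d = 0.81

n = ((1.645 + 0.772) / 0.81)²
n = (2.984)²
n ≈ 8.90
Round up to the next whole number: n = 9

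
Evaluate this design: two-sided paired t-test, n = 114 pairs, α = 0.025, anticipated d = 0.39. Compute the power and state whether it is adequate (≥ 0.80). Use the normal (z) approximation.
Power ≈ 0.97; the study is adequately powered (power ≥ 0.80)

Power calculation (paired t-test, normal approximation):
z_β = d · √n - z_{α/2}
z_β = 0.39 · √114 - 2.241
z_β = 0.39 · 10.677 - 2.241
z_β = 1.923

Power = Φ(z_β) = Φ(1.923) ≈ 0.973

Effect size d = 0.39 is small by Cohen's convention (0.2/0.5/0.8).

Threshold: power ≥ 0.80 is conventionally adequate.
Power ≈ 0.97 → the study is adequately powered (power ≥ 0.80).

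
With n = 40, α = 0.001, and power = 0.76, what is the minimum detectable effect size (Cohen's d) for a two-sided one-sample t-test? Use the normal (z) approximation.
d ≈ 0.63

Minimum detectable effect (one-sample t-test, normal approximation):
d = (z_{α/2} + z_β) / √n
d = (3.291 + 0.706) / √40
d = 3.997 / 6.325
d ≈ 0.63

By Cohen's convention (0.2 small / 0.5 medium / 0.8 large): medium effect.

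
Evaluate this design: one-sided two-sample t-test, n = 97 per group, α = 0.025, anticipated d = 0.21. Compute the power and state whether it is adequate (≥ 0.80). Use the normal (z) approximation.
Power ≈ 0.31; the study is underpowered (power < 0.80)

Power calculation (two-sample t-test, normal approximation):
z_β = d · √(n/2) - z_α
z_β = 0.21 · √(97/2) - 1.960
z_β = 0.21 · 6.964 - 1.960
z_β = -0.497

Power = Φ(z_β) = Φ(-0.497) ≈ 0.309

Effect size d = 0.21 is small by Cohen's convention (0.2/0.5/0.8).

Threshold: power ≥ 0.80 is conventionally adequate.
Power ≈ 0.31 → the study is underpowered (power < 0.80).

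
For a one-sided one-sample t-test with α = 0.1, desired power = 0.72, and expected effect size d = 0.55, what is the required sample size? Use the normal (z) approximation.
n = 12

Sample size formula (one-sample t-test, normal approximation):
n = ((z_α + z_β) / d)²

z_α = 1.282 (for α = 0.1, one-sided)
z_β = 0.583 (for power = 0.72)
d = 0.55

n = ((1.282 + 0.583) / 0.55)²
n = (3.391)²
n ≈ 11.50
Round up to the next whole number: n = 12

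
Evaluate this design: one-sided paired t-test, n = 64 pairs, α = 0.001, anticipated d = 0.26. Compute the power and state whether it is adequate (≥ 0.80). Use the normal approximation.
Power ≈ 0.16; the study is underpowered (power < 0.80)

Power calculation (paired t-test, normal approximation):
z_β = d · √n - z_α
z_β = 0.26 · √64 - 3.090
z_β = 0.26 · 8.000 - 3.090
z_β = -1.010

Power = Φ(z_β) = Φ(-1.010) ≈ 0.156

Effect size d = 0.26 is small by Cohen's convention (0.2/0.5/0.8).

Threshold: power ≥ 0.80 is conventionally adequate.
Power ≈ 0.16 → the study is underpowered (power < 0.80).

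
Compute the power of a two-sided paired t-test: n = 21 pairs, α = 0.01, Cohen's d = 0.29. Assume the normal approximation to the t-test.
Power ≈ 0.11

Power calculation (paired t-test, normal approximation):
z_β = d · √n - z_{α/2}
z_β = 0.29 · √21 - 2.576
z_β = 0.29 · 4.583 - 2.576
z_β = -1.247

Power = Φ(z_β) = Φ(-1.247) ≈ 0.106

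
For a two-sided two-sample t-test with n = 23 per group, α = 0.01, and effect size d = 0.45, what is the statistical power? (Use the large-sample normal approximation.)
Power ≈ 0.15

Power calculation (two-sample t-test, normal approximation):
z_β = d · √(n/2) - z_{α/2}
z_β = 0.45 · √(23/2) - 2.576
z_β = 0.45 · 3.391 - 2.576
z_β = -1.050

Power = Φ(z_β) = Φ(-1.050) ≈ 0.147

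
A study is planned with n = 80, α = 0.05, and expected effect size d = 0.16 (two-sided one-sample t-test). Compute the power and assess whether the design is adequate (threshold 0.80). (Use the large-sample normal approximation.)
Power ≈ 0.30; the study is underpowered (power < 0.80)

Power calculation (one-sample t-test, normal approximation):
z_β = d · √n - z_{α/2}
z_β = 0.16 · √80 - 1.960
z_β = 0.16 · 8.944 - 1.960
z_β = -0.529

Power = Φ(z_β) = Φ(-0.529) ≈ 0.298

Effect size d = 0.16 is very small by Cohen's convention (0.2/0.5/0.8).

Threshold: power ≥ 0.80 is conventionally adequate.
Power ≈ 0.30 → the study is underpowered (power < 0.80).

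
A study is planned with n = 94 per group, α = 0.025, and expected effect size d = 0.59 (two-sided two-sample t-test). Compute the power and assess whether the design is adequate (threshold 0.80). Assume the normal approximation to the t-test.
Power ≈ 0.96; the study is adequately powered (power ≥ 0.80)

Power calculation (two-sample t-test, normal approximation):
z_β = d · √(n/2) - z_{α/2}
z_β = 0.59 · √(94/2) - 2.241
z_β = 0.59 · 6.856 - 2.241
z_β = 1.803

Power = Φ(z_β) = Φ(1.803) ≈ 0.964

Effect size d = 0.59 is medium by Cohen's convention (0.2/0.5/0.8).

Threshold: power ≥ 0.80 is conventionally adequate.
Power ≈ 0.96 → the study is adequately powered (power ≥ 0.80).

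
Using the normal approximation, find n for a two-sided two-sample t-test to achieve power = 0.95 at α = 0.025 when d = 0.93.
n = 35 per group

Sample size formula (two-sample t-test, normal approximation):
n = 2 · ((z_{α/2} + z_β) / d)²

z_{α/2} = 2.241 (for α = 0.025, two-sided)
z_β = 1.645 (for power = 0.95)
d = 0.93

n = 2 · ((2.241 + 1.645) / 0.93)²
n = 2 · (4.178)²
n ≈ 34.91
Round up to the next whole number: n = 35 per group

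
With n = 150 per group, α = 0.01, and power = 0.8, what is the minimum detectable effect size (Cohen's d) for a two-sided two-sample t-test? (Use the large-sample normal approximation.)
d ≈ 0.39

Minimum detectable effect (two-sample t-test, normal approximation):
d = (z_{α/2} + z_β) / √(n/2)
d = (2.576 + 0.842) / √(150/2)
d = 3.417 / 8.660
d ≈ 0.39

By Cohen's convention (0.2 small / 0.5 medium / 0.8 large): small effect.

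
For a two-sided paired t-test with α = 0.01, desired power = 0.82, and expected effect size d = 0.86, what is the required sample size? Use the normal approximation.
n = 17 pairs

Sample size formula (paired t-test, normal approximation):
n = ((z_{α/2} + z_β) / d)²

z_{α/2} = 2.576 (for α = 0.01, two-sided)
z_β = 0.915 (for power = 0.82)
d = 0.86

n = ((2.576 + 0.915) / 0.86)²
n = (4.059)²
n ≈ 16.48
Round up to the next whole number: n = 17 pairs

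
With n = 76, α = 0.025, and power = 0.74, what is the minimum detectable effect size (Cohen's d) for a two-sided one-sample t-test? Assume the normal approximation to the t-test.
d ≈ 0.33

Minimum detectable effect (one-sample t-test, normal approximation):
d = (z_{α/2} + z_β) / √n
d = (2.241 + 0.643) / √76
d = 2.885 / 8.718
d ≈ 0.33

By Cohen's convention (0.2 small / 0.5 medium / 0.8 large): small effect.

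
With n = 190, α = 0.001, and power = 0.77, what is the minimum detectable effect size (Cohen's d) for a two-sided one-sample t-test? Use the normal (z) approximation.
d ≈ 0.29

Minimum detectable effect (one-sample t-test, normal approximation):
d = (z_{α/2} + z_β) / √n
d = (3.291 + 0.739) / √190
d = 4.029 / 13.784
d ≈ 0.29

By Cohen's convention (0.2 small / 0.5 medium / 0.8 large): small effect.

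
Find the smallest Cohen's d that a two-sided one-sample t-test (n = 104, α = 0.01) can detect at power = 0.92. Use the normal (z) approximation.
d ≈ 0.39

Minimum detectable effect (one-sample t-test, normal approximation):
d = (z_{α/2} + z_β) / √n
d = (2.576 + 1.405) / √104
d = 3.981 / 10.198
d ≈ 0.39

By Cohen's convention (0.2 small / 0.5 medium / 0.8 large): small effect.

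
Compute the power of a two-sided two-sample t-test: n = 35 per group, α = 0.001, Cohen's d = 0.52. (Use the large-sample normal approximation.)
Power ≈ 0.13

Power calculation (two-sample t-test, normal approximation):
z_β = d · √(n/2) - z_{α/2}
z_β = 0.52 · √(35/2) - 3.291
z_β = 0.52 · 4.183 - 3.291
z_β = -1.115

Power = Φ(z_β) = Φ(-1.115) ≈ 0.132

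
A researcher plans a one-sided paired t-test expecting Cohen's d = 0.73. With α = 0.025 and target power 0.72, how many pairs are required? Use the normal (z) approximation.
n = 13 pairs

Sample size formula (paired t-test, normal approximation):
n = ((z_α + z_β) / d)²

z_α = 1.960 (for α = 0.025, one-sided)
z_β = 0.583 (for power = 0.72)
d = 0.73

n = ((1.960 + 0.583) / 0.73)²
n = (3.484)²
n ≈ 12.14
Round up to the next whole number: n = 13 pairs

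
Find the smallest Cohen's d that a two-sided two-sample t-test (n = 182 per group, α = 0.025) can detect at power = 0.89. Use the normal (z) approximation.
d ≈ 0.36

Minimum detectable effect (two-sample t-test, normal approximation):
d = (z_{α/2} + z_β) / √(n/2)
d = (2.241 + 1.227) / √(182/2)
d = 3.468 / 9.539
d ≈ 0.36

By Cohen's convention (0.2 small / 0.5 medium / 0.8 large): small effect.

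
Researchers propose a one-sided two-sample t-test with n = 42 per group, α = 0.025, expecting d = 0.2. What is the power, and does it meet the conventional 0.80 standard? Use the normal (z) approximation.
Power ≈ 0.15; the study is underpowered (power < 0.80)

Power calculation (two-sample t-test, normal approximation):
z_β = d · √(n/2) - z_α
z_β = 0.2 · √(42/2) - 1.960
z_β = 0.2 · 4.583 - 1.960
z_β = -1.043

Power = Φ(z_β) = Φ(-1.043) ≈ 0.148

Effect size d = 0.2 is small by Cohen's convention (0.2/0.5/0.8).

Threshold: power ≥ 0.80 is conventionally adequate.
Power ≈ 0.15 → the study is underpowered (power < 0.80).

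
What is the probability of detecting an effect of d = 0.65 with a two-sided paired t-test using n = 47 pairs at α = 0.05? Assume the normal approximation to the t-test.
Power ≈ 0.99

Power calculation (paired t-test, normal approximation):
z_β = d · √n - z_{α/2}
z_β = 0.65 · √47 - 1.960
z_β = 0.65 · 6.856 - 1.960
z_β = 2.496

Power = Φ(z_β) = Φ(2.496) ≈ 0.994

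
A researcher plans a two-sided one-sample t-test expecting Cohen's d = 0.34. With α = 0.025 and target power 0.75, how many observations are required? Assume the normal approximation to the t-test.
n = 74

Sample size formula (one-sample t-test, normal approximation):
n = ((z_{α/2} + z_β) / d)²

z_{α/2} = 2.241 (for α = 0.025, two-sided)
z_β = 0.674 (for power = 0.75)
d = 0.34

n = ((2.241 + 0.674) / 0.34)²
n = (8.574)²
n ≈ 73.51
Round up to the next whole number: n = 74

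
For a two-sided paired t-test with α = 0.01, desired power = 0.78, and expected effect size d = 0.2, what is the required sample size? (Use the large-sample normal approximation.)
n = 281 pairs

Sample size formula (paired t-test, normal approximation):
n = ((z_{α/2} + z_β) / d)²

z_{α/2} = 2.576 (for α = 0.01, two-sided)
z_β = 0.772 (for power = 0.78)
d = 0.2

n = ((2.576 + 0.772) / 0.2)²
n = (16.740)²
n ≈ 280.23
Round up to the next whole number: n = 281 pairs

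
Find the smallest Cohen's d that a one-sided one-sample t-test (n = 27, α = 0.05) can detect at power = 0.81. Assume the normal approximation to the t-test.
d ≈ 0.49

Minimum detectable effect (one-sample t-test, normal approximation):
d = (z_α + z_β) / √n
d = (1.645 + 0.878) / √27
d = 2.523 / 5.196
d ≈ 0.49

By Cohen's convention (0.2 small / 0.5 medium / 0.8 large): small effect.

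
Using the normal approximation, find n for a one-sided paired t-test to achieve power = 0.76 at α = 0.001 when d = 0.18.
n = 445 pairs

Sample size formula (paired t-test, normal approximation):
n = ((z_α + z_β) / d)²

z_α = 3.090 (for α = 0.001, one-sided)
z_β = 0.706 (for power = 0.76)
d = 0.18

n = ((3.090 + 0.706) / 0.18)²
n = (21.089)²
n ≈ 444.75
Round up to the next whole number: n = 445 pairs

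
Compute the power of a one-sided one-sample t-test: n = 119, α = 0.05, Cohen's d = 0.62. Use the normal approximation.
Power ≈ 1.00

Power calculation (one-sample t-test, normal approximation):
z_β = d · √n - z_α
z_β = 0.62 · √119 - 1.645
z_β = 0.62 · 10.909 - 1.645
z_β = 5.119

Power = Φ(z_β) = Φ(5.119) ≈ 1.000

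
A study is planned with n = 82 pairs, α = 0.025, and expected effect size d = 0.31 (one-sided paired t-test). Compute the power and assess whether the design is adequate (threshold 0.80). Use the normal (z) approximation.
Power ≈ 0.80; the study is adequately powered (power ≥ 0.80)

Power calculation (paired t-test, normal approximation):
z_β = d · √n - z_α
z_β = 0.31 · √82 - 1.960
z_β = 0.31 · 9.055 - 1.960
z_β = 0.847

Power = Φ(z_β) = Φ(0.847) ≈ 0.802

Effect size d = 0.31 is small by Cohen's convention (0.2/0.5/0.8).

Threshold: power ≥ 0.80 is conventionally adequate.
Power ≈ 0.80 → the study is adequately powered (power ≥ 0.80).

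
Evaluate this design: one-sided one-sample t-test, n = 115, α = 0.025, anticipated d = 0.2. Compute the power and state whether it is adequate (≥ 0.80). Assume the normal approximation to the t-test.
Power ≈ 0.57; the study is underpowered (power < 0.80)

Power calculation (one-sample t-test, normal approximation):
z_β = d · √n - z_α
z_β = 0.2 · √115 - 1.960
z_β = 0.2 · 10.724 - 1.960
z_β = 0.185

Power = Φ(z_β) = Φ(0.185) ≈ 0.573

Effect size d = 0.2 is small by Cohen's convention (0.2/0.5/0.8).

Threshold: power ≥ 0.80 is conventionally adequate.
Power ≈ 0.57 → the study is underpowered (power < 0.80).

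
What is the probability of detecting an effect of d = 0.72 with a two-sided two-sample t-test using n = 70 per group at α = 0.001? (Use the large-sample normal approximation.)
Power ≈ 0.83

Power calculation (two-sample t-test, normal approximation):
z_β = d · √(n/2) - z_{α/2}
z_β = 0.72 · √(70/2) - 3.291
z_β = 0.72 · 5.916 - 3.291
z_β = 0.969

Power = Φ(z_β) = Φ(0.969) ≈ 0.834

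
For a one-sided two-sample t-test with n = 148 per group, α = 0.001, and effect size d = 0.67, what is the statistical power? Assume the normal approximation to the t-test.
Power ≈ 1.00

Power calculation (two-sample t-test, normal approximation):
z_β = d · √(n/2) - z_α
z_β = 0.67 · √(148/2) - 3.090
z_β = 0.67 · 8.602 - 3.090
z_β = 2.673

Power = Φ(z_β) = Φ(2.673) ≈ 0.996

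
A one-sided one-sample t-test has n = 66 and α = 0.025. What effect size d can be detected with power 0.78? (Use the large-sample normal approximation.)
d ≈ 0.34

Minimum detectable effect (one-sample t-test, normal approximation):
d = (z_α + z_β) / √n
d = (1.960 + 0.772) / √66
d = 2.732 / 8.124
d ≈ 0.34

By Cohen's convention (0.2 small / 0.5 medium / 0.8 large): small effect.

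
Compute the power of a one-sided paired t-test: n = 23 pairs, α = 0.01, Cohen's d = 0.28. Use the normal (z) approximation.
Power ≈ 0.16

Power calculation (paired t-test, normal approximation):
z_β = d · √n - z_α
z_β = 0.28 · √23 - 2.326
z_β = 0.28 · 4.796 - 2.326
z_β = -0.984

Power = Φ(z_β) = Φ(-0.984) ≈ 0.163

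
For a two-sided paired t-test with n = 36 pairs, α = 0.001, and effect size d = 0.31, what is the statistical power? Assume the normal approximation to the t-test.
Power ≈ 0.08

Power calculation (paired t-test, normal approximation):
z_β = d · √n - z_{α/2}
z_β = 0.31 · √36 - 3.291
z_β = 0.31 · 6.000 - 3.291
z_β = -1.431

Power = Φ(z_β) = Φ(-1.431) ≈ 0.076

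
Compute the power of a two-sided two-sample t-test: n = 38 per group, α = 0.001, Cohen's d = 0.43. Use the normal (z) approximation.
Power ≈ 0.08

Power calculation (two-sample t-test, normal approximation):
z_β = d · √(n/2) - z_{α/2}
z_β = 0.43 · √(38/2) - 3.291
z_β = 0.43 · 4.359 - 3.291
z_β = -1.416

Power = Φ(z_β) = Φ(-1.416) ≈ 0.078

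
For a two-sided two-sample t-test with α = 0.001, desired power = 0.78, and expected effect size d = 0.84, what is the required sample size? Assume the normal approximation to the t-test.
n = 47 per group

Sample size formula (two-sample t-test, normal approximation):
n = 2 · ((z_{α/2} + z_β) / d)²

z_{α/2} = 3.291 (for α = 0.001, two-sided)
z_β = 0.772 (for power = 0.78)
d = 0.84

n = 2 · ((3.291 + 0.772) / 0.84)²
n = 2 · (4.837)²
n ≈ 46.79
Round up to the next whole number: n = 47 per group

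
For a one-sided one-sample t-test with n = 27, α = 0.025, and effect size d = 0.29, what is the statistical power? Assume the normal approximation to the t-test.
Power ≈ 0.33

Power calculation (one-sample t-test, normal approximation):
z_β = d · √n - z_α
z_β = 0.29 · √27 - 1.960
z_β = 0.29 · 5.196 - 1.960
z_β = -0.453

Power = Φ(z_β) = Φ(-0.453) ≈ 0.325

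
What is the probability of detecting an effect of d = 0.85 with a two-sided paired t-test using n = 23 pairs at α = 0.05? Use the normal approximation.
Power ≈ 0.98

Power calculation (paired t-test, normal approximation):
z_β = d · √n - z_{α/2}
z_β = 0.85 · √23 - 1.960
z_β = 0.85 · 4.796 - 1.960
z_β = 2.116

Power = Φ(z_β) = Φ(2.116) ≈ 0.983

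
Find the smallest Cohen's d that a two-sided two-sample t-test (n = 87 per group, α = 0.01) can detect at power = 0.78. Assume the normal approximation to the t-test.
d ≈ 0.51

Minimum detectable effect (two-sample t-test, normal approximation):
d = (z_{α/2} + z_β) / √(n/2)
d = (2.576 + 0.772) / √(87/2)
d = 3.348 / 6.595
d ≈ 0.51

By Cohen's convention (0.2 small / 0.5 medium / 0.8 large): medium effect.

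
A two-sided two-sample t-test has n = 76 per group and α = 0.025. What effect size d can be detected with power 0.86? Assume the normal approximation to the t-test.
d ≈ 0.54

Minimum detectable effect (two-sample t-test, normal approximation):
d = (z_{α/2} + z_β) / √(n/2)
d = (2.241 + 1.080) / √(76/2)
d = 3.322 / 6.164
d ≈ 0.54

By Cohen's convention (0.2 small / 0.5 medium / 0.8 large): medium effect.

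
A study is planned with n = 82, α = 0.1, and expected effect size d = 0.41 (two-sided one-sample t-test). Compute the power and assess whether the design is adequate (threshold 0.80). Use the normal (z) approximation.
Power ≈ 0.98; the study is adequately powered (power ≥ 0.80)

Power calculation (one-sample t-test, normal approximation):
z_β = d · √n - z_{α/2}
z_β = 0.41 · √82 - 1.645
z_β = 0.41 · 9.055 - 1.645
z_β = 2.068

Power = Φ(z_β) = Φ(2.068) ≈ 0.981

Effect size d = 0.41 is small by Cohen's convention (0.2/0.5/0.8).

Threshold: power ≥ 0.80 is conventionally adequate.
Power ≈ 0.98 → the study is adequately powered (power ≥ 0.80).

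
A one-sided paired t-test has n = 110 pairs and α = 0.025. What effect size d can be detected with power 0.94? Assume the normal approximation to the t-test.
d ≈ 0.34

Minimum detectable effect (paired t-test, normal approximation):
d = (z_α + z_β) / √n
d = (1.960 + 1.555) / √110
d = 3.515 / 10.488
d ≈ 0.34

By Cohen's convention (0.2 small / 0.5 medium / 0.8 large): small effect.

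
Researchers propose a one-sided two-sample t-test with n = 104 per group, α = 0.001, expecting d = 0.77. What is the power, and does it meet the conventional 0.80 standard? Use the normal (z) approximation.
Power ≈ 0.99; the study is adequately powered (power ≥ 0.80)

Power calculation (two-sample t-test, normal approximation):
z_β = d · √(n/2) - z_α
z_β = 0.77 · √(104/2) - 3.090
z_β = 0.77 · 7.211 - 3.090
z_β = 2.462

Power = Φ(z_β) = Φ(2.462) ≈ 0.993

Effect size d = 0.77 is medium by Cohen's convention (0.2/0.5/0.8).

Threshold: power ≥ 0.80 is conventionally adequate.
Power ≈ 0.99 → the study is adequately powered (power ≥ 0.80).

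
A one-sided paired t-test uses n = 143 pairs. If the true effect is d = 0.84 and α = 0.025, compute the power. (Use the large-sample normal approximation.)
Power ≈ 1.00

Power calculation (paired t-test, normal approximation):
z_β = d · √n - z_α
z_β = 0.84 · √143 - 1.960
z_β = 0.84 · 11.958 - 1.960
z_β = 8.085

Power = Φ(z_β) = Φ(8.085) ≈ 1.000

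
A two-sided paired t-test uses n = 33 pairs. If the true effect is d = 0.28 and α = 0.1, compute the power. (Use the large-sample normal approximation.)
Power ≈ 0.49

Power calculation (paired t-test, normal approximation):
z_β = d · √n - z_{α/2}
z_β = 0.28 · √33 - 1.645
z_β = 0.28 · 5.745 - 1.645
z_β = -0.036

Power = Φ(z_β) = Φ(-0.036) ≈ 0.485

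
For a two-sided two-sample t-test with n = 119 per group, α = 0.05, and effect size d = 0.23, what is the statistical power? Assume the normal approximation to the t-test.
Power ≈ 0.43

Power calculation (two-sample t-test, normal approximation):
z_β = d · √(n/2) - z_{α/2}
z_β = 0.23 · √(119/2) - 1.960
z_β = 0.23 · 7.714 - 1.960
z_β = -0.186

Power = Φ(z_β) = Φ(-0.186) ≈ 0.426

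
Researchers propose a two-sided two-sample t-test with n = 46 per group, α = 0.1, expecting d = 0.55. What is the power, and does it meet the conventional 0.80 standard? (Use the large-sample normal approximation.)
Power ≈ 0.84; the study is adequately powered (power ≥ 0.80)

Power calculation (two-sample t-test, normal approximation):
z_β = d · √(n/2) - z_{α/2}
z_β = 0.55 · √(46/2) - 1.645
z_β = 0.55 · 4.796 - 1.645
z_β = 0.993

Power = Φ(z_β) = Φ(0.993) ≈ 0.840

Effect size d = 0.55 is medium by Cohen's convention (0.2/0.5/0.8).

Threshold: power ≥ 0.80 is conventionally adequate.
Power ≈ 0.84 → the study is adequately powered (power ≥ 0.80).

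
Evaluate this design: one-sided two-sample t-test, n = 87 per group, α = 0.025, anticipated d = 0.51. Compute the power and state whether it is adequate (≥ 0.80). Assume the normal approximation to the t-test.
Power ≈ 0.92; the study is adequately powered (power ≥ 0.80)

Power calculation (two-sample t-test, normal approximation):
z_β = d · √(n/2) - z_α
z_β = 0.51 · √(87/2) - 1.960
z_β = 0.51 · 6.595 - 1.960
z_β = 1.404

Power = Φ(z_β) = Φ(1.404) ≈ 0.920

Effect size d = 0.51 is medium by Cohen's convention (0.2/0.5/0.8).

Threshold: power ≥ 0.80 is conventionally adequate.
Power ≈ 0.92 → the study is adequately powered (power ≥ 0.80).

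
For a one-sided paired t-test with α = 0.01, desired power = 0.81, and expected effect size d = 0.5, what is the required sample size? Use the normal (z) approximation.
n = 42 pairs

Sample size formula (paired t-test, normal approximation):
n = ((z_α + z_β) / d)²

z_α = 2.326 (for α = 0.01, one-sided)
z_β = 0.878 (for power = 0.81)
d = 0.5

n = ((2.326 + 0.878) / 0.5)²
n = (6.408)²
n ≈ 41.06
Round up to the next whole number: n = 42 pairs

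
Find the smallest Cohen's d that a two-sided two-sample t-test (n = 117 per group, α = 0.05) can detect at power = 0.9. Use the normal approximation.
d ≈ 0.42

Minimum detectable effect (two-sample t-test, normal approximation):
d = (z_{α/2} + z_β) / √(n/2)
d = (1.960 + 1.282) / √(117/2)
d = 3.242 / 7.649
d ≈ 0.42

By Cohen's convention (0.2 small / 0.5 medium / 0.8 large): small effect.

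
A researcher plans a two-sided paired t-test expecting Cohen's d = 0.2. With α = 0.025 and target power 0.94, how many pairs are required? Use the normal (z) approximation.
n = 361 pairs

Sample size formula (paired t-test, normal approximation):
n = ((z_{α/2} + z_β) / d)²

z_{α/2} = 2.241 (for α = 0.025, two-sided)
z_β = 1.555 (for power = 0.94)
d = 0.2

n = ((2.241 + 1.555) / 0.2)²
n = (18.980)²
n ≈ 360.24
Round up to the next whole number: n = 361 pairs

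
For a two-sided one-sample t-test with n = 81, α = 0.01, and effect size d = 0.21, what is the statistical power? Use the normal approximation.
Power ≈ 0.25

Power calculation (one-sample t-test, normal approximation):
z_β = d · √n - z_{α/2}
z_β = 0.21 · √81 - 2.576
z_β = 0.21 · 9.000 - 2.576
z_β = -0.686

Power = Φ(z_β) = Φ(-0.686) ≈ 0.246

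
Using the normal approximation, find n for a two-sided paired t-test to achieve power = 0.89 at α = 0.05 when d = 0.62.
n = 27 pairs

Sample size formula (paired t-test, normal approximation):
n = ((z_{α/2} + z_β) / d)²

z_{α/2} = 1.960 (for α = 0.05, two-sided)
z_β = 1.227 (for power = 0.89)
d = 0.62

n = ((1.960 + 1.227) / 0.62)²
n = (5.140)²
n ≈ 26.42
Round up to the next whole number: n = 27 pairs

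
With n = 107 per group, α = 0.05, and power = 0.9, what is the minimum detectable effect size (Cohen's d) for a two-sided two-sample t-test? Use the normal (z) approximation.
d ≈ 0.44

Minimum detectable effect (two-sample t-test, normal approximation):
d = (z_{α/2} + z_β) / √(n/2)
d = (1.960 + 1.282) / √(107/2)
d = 3.242 / 7.314
d ≈ 0.44

By Cohen's convention (0.2 small / 0.5 medium / 0.8 large): small effect.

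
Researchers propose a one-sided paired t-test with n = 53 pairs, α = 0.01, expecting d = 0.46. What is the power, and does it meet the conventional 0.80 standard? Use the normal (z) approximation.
Power ≈ 0.85; the study is adequately powered (power ≥ 0.80)

Power calculation (paired t-test, normal approximation):
z_β = d · √n - z_α
z_β = 0.46 · √53 - 2.326
z_β = 0.46 · 7.280 - 2.326
z_β = 1.023

Power = Φ(z_β) = Φ(1.023) ≈ 0.847

Effect size d = 0.46 is small by Cohen's convention (0.2/0.5/0.8).

Threshold: power ≥ 0.80 is conventionally adequate.
Power ≈ 0.85 → the study is adequately powered (power ≥ 0.80).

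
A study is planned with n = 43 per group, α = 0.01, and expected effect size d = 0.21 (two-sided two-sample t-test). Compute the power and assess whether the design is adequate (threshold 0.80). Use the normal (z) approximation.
Power ≈ 0.05; the study is underpowered (power < 0.80)

Power calculation (two-sample t-test, normal approximation):
z_β = d · √(n/2) - z_{α/2}
z_β = 0.21 · √(43/2) - 2.576
z_β = 0.21 · 4.637 - 2.576
z_β = -1.602

Power = Φ(z_β) = Φ(-1.602) ≈ 0.055

Effect size d = 0.21 is small by Cohen's convention (0.2/0.5/0.8).

Threshold: power ≥ 0.80 is conventionally adequate.
Power ≈ 0.05 → the study is underpowered (power < 0.80).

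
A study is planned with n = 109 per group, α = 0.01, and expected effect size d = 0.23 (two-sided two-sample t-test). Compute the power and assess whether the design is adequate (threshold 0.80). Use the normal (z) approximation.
Power ≈ 0.19; the study is underpowered (power < 0.80)

Power calculation (two-sample t-test, normal approximation):
z_β = d · √(n/2) - z_{α/2}
z_β = 0.23 · √(109/2) - 2.576
z_β = 0.23 · 7.382 - 2.576
z_β = -0.878

Power = Φ(z_β) = Φ(-0.878) ≈ 0.190

Effect size d = 0.23 is small by Cohen's convention (0.2/0.5/0.8).

Threshold: power ≥ 0.80 is conventionally adequate.
Power ≈ 0.19 → the study is underpowered (power < 0.80).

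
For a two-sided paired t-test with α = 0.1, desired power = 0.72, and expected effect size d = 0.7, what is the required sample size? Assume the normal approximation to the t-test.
n = 11 pairs

Sample size formula (paired t-test, normal approximation):
n = ((z_{α/2} + z_β) / d)²

z_{α/2} = 1.645 (for α = 0.1, two-sided)
z_β = 0.583 (for power = 0.72)
d = 0.7

n = ((1.645 + 0.583) / 0.7)²
n = (3.183)²
n ≈ 10.13
Round up to the next whole number: n = 11 pairs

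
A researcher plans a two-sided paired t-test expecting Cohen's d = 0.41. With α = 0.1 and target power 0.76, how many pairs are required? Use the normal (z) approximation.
n = 33 pairs

Sample size formula (paired t-test, normal approximation):
n = ((z_{α/2} + z_β) / d)²

z_{α/2} = 1.645 (for α = 0.1, two-sided)
z_β = 0.706 (for power = 0.76)
d = 0.41

n = ((1.645 + 0.706) / 0.41)²
n = (5.734)²
n ≈ 32.88
Round up to the next whole number: n = 33 pairs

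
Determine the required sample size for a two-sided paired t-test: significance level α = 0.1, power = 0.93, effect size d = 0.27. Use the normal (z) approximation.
n = 134 pairs

Sample size formula (paired t-test, normal approximation):
n = ((z_{α/2} + z_β) / d)²

z_{α/2} = 1.645 (for α = 0.1, two-sided)
z_β = 1.476 (for power = 0.93)
d = 0.27

n = ((1.645 + 1.476) / 0.27)²
n = (11.559)²
n ≈ 133.61
Round up to the next whole number: n = 134 pairs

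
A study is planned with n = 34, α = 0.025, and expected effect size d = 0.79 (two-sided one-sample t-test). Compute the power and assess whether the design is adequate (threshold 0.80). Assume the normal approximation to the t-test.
Power ≈ 0.99; the study is adequately powered (power ≥ 0.80)

Power calculation (one-sample t-test, normal approximation):
z_β = d · √n - z_{α/2}
z_β = 0.79 · √34 - 2.241
z_β = 0.79 · 5.831 - 2.241
z_β = 2.365

Power = Φ(z_β) = Φ(2.365) ≈ 0.991

Effect size d = 0.79 is medium by Cohen's convention (0.2/0.5/0.8).

Threshold: power ≥ 0.80 is conventionally adequate.
Power ≈ 0.99 → the study is adequately powered (power ≥ 0.80).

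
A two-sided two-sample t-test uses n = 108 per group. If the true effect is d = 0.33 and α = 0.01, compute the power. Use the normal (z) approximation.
Power ≈ 0.44

Power calculation (two-sample t-test, normal approximation):
z_β = d · √(n/2) - z_{α/2}
z_β = 0.33 · √(108/2) - 2.576
z_β = 0.33 · 7.348 - 2.576
z_β = -0.151

Power = Φ(z_β) = Φ(-0.151) ≈ 0.440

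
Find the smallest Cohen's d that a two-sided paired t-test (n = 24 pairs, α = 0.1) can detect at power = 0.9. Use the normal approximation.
d ≈ 0.60

Minimum detectable effect (paired t-test, normal approximation):
d = (z_{α/2} + z_β) / √n
d = (1.645 + 1.282) / √24
d = 2.926 / 4.899
d ≈ 0.60

By Cohen's convention (0.2 small / 0.5 medium / 0.8 large): medium effect.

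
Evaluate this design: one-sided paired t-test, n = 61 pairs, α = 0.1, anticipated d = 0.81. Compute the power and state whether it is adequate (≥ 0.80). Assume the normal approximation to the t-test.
Power ≈ 1.00; the study is adequately powered (power ≥ 0.80)

Power calculation (paired t-test, normal approximation):
z_β = d · √n - z_α
z_β = 0.81 · √61 - 1.282
z_β = 0.81 · 7.810 - 1.282
z_β = 5.045

Power = Φ(z_β) = Φ(5.045) ≈ 1.000

Effect size d = 0.81 is large by Cohen's convention (0.2/0.5/0.8).

Threshold: power ≥ 0.80 is conventionally adequate.
Power ≈ 1.00 → the study is adequately powered (power ≥ 0.80).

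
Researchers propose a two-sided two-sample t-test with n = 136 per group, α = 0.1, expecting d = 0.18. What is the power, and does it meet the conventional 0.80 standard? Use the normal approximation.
Power ≈ 0.44; the study is underpowered (power < 0.80)

Power calculation (two-sample t-test, normal approximation):
z_β = d · √(n/2) - z_{α/2}
z_β = 0.18 · √(136/2) - 1.645
z_β = 0.18 · 8.246 - 1.645
z_β = -0.161

Power = Φ(z_β) = Φ(-0.161) ≈ 0.436

Effect size d = 0.18 is very small by Cohen's convention (0.2/0.5/0.8).

Threshold: power ≥ 0.80 is conventionally adequate.
Power ≈ 0.44 → the study is underpowered (power < 0.80).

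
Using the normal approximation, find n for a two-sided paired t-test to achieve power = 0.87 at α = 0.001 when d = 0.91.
n = 24 pairs

Sample size formula (paired t-test, normal approximation):
n = ((z_{α/2} + z_β) / d)²

z_{α/2} = 3.291 (for α = 0.001, two-sided)
z_β = 1.126 (for power = 0.87)
d = 0.91

n = ((3.291 + 1.126) / 0.91)²
n = (4.854)²
n ≈ 23.56
Round up to the next whole number: n = 24 pairs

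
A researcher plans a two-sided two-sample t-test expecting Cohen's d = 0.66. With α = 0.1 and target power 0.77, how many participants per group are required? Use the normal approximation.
n = 27 per group

Sample size formula (two-sample t-test, normal approximation):
n = 2 · ((z_{α/2} + z_β) / d)²

z_{α/2} = 1.645 (for α = 0.1, two-sided)
z_β = 0.739 (for power = 0.77)
d = 0.66

n = 2 · ((1.645 + 0.739) / 0.66)²
n = 2 · (3.612)²
n ≈ 26.09
Round up to the next whole number: n = 27 per group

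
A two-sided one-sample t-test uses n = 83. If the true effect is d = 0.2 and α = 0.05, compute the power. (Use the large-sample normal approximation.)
Power ≈ 0.45

Power calculation (one-sample t-test, normal approximation):
z_β = d · √n - z_{α/2}
z_β = 0.2 · √83 - 1.960
z_β = 0.2 · 9.110 - 1.960
z_β = -0.138

Power = Φ(z_β) = Φ(-0.138) ≈ 0.445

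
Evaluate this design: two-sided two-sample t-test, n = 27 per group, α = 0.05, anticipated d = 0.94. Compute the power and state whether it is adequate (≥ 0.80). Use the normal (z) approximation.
Power ≈ 0.93; the study is adequately powered (power ≥ 0.80)

Power calculation (two-sample t-test, normal approximation):
z_β = d · √(n/2) - z_{α/2}
z_β = 0.94 · √(27/2) - 1.960
z_β = 0.94 · 3.674 - 1.960
z_β = 1.494

Power = Φ(z_β) = Φ(1.494) ≈ 0.932

Effect size d = 0.94 is large by Cohen's convention (0.2/0.5/0.8).

Threshold: power ≥ 0.80 is conventionally adequate.
Power ≈ 0.93 → the study is adequately powered (power ≥ 0.80).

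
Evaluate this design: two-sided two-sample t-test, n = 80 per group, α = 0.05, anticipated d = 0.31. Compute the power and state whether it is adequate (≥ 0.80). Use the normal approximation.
Power ≈ 0.50; the study is underpowered (power < 0.80)

Power calculation (two-sample t-test, normal approximation):
z_β = d · √(n/2) - z_{α/2}
z_β = 0.31 · √(80/2) - 1.960
z_β = 0.31 · 6.325 - 1.960
z_β = 0.001

Power = Φ(z_β) = Φ(0.001) ≈ 0.500

Effect size d = 0.31 is small by Cohen's convention (0.2/0.5/0.8).

Threshold: power ≥ 0.80 is conventionally adequate.
Power ≈ 0.50 → the study is underpowered (power < 0.80).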